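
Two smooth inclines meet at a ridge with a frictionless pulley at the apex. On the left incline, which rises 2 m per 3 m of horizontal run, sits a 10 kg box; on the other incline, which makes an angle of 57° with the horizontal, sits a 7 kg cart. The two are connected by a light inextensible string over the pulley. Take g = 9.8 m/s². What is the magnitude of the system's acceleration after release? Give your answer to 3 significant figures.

0.187 m/s²

Resolve each weight along its own incline: the 10 kg mass has component 10 × 9.8 × sin 33.69° = 54.361 N down its slope, and the 7 kg mass has 7 × 9.8 × sin 57° = 57.533 N down its slope.
The 7 kg side's 57.533 N exceeds the other side's 54.361 N, so that mass slides down and the 10 kg mass slides up. Taking that direction as positive, Newton's second law for the whole system gives 57.533 − 54.361 = (10 + 7) a, so a = 3.172 / 17 = 0.1866 m/s².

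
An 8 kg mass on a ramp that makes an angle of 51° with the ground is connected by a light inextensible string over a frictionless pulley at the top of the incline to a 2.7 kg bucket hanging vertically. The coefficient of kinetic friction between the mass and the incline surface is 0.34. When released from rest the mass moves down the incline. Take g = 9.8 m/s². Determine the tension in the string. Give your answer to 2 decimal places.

30.92 N

For the mass on the incline: the weight component along the slope is m₁g sin 51° = 8 × 9.8 × 0.7771 = 60.925 N and the normal force is N = m₁g cos 51° = 49.339 N.
Kinetic friction opposes the mass's motion down the incline: f = μN = 0.34 × 49.339 = 16.775 N acting up the slope.
Newton's second law for the mass (down-slope positive): 60.925 − 16.775 − T = 8 a. For the hanging bucket (upward positive): T − 2.7 × 9.8 = 2.7 a.
Adding the two equations eliminates T: 17.690 = 10.7 a, so a = 1.6533 m/s².
Then from the hanging bucket's equation, T = 2.7 × (9.8 + 1.6533) = 30.924 N.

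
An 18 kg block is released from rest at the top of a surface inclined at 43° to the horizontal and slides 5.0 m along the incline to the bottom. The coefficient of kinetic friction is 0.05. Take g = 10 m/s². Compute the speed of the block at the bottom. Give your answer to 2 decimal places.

The weight component along the incline is mg sin 43° = 122.760 N and the normal force is N = mg cos 43° = 131.644 N.
Friction up the slope is f = μN = 0.05 × 131.644 = 6.582 N, so the net downslope force is 122.760 − 6.582 = 116.178 N and a = 116.178 / 18 = 6.4543 m/s².
Starting from rest over a distance of 5.0 m, v² = 2aL = 2 × 6.4543 × 5.0 = 64.5430, so v = 8.0339 m/s.

8.03 m/s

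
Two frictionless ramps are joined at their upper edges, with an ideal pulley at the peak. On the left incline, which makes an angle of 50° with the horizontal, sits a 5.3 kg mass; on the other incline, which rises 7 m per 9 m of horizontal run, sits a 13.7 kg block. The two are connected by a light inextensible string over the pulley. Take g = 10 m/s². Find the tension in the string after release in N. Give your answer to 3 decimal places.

52.737 N

Resolve each weight along its own incline: the 5.3 kg mass has component 5.3 × 10 × sin 50° = 40.600 N down its slope, and the 13.7 kg mass has 13.7 × 10 × sin 37.87° = 84.110 N down its slope.
The 13.7 kg side's 84.110 N exceeds the other side's 40.600 N, so that mass slides down and the 5.3 kg mass slides up. Taking that direction as positive, Newton's second law for the whole system gives 84.110 − 40.600 = (5.3 + 13.7) a, so a = 43.510 / 19 = 2.2900 m/s².
For the 5.3 kg mass (up-slope positive): T − 40.600 = 5.3 × 2.2900, so T = 52.737 N.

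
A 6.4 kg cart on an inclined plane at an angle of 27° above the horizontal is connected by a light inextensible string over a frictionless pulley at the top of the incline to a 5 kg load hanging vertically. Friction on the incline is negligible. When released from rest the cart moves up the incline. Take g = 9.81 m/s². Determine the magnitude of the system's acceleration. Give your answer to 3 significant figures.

For the cart on the incline: the weight component along the slope is m₁g sin 27° = 6.4 × 9.81 × 0.4540 = 28.504 N and the normal force is N = m₁g cos 27° = 55.941 N.
Newton's second law for the cart (up-slope positive): T − 28.504 = 6.4 a. For the hanging load (downward positive): 5 × 9.81 − T = 5 a.
Adding the two equations eliminates T: 20.546 = 11.4 a, so a = 1.8023 m/s².

1.80 m/s²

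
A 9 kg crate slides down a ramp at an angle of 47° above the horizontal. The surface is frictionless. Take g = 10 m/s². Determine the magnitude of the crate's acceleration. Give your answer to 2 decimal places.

Resolving the weight along the incline: the component pulling the crate down the slope is mg sin 47° = 9 × 10 × 0.7314 = 65.826 N, and the normal force is N = mg cos 47° = 9 × 10 × 0.6820 = 61.380 N.
With no friction the net force along the incline is 65.826 N, so a = g sin 47° = 65.826 / 9 = 7.3140 m/s².

7.31 m/s²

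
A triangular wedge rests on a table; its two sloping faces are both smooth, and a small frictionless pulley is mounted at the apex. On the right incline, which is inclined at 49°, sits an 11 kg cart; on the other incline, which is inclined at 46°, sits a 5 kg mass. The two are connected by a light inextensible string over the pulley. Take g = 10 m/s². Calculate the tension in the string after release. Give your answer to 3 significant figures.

Resolve each weight along its own incline: the 11 kg mass has component 11 × 10 × sin 49° = 83.018 N down its slope, and the 5 kg mass has 5 × 10 × sin 46° = 35.967 N down its slope.
The 11 kg side's 83.018 N exceeds the other side's 35.967 N, so that mass slides down and the 5 kg mass slides up. Taking that direction as positive, Newton's second law for the whole system gives 83.018 − 35.967 = (11 + 5) a, so a = 47.051 / 16 = 2.9407 m/s².
For the 5 kg mass (up-slope positive): T − 35.967 = 5 × 2.9407, so T = 50.670 N.

50.7 N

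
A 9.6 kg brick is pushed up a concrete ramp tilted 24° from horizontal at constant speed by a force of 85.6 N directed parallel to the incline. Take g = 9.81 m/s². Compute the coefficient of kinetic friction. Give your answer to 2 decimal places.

0.55

At constant speed ΣF = 0 along the incline. The applied 85.6 N acts up the slope; the weight component mg sin 24° = 38.305 N and kinetic friction μN both act down the slope.
So 85.6 = 38.305 + μ × 86.034, giving μ = (85.6 − 38.305) / 86.034 = 0.5497.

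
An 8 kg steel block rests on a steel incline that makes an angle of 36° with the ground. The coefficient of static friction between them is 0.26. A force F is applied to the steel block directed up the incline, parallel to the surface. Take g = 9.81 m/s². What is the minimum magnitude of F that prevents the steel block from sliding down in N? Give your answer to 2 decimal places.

29.62 N

The normal force is N = mg cos 36° = 63.492 N. With F at its minimum the steel block is on the verge of sliding down, so static friction is at its maximum μ_s N = 0.26 × 63.492 = 16.508 N and acts up the slope.
Equilibrium along the incline: F + μ_s N = mg sin 36°, so F = 46.129 − 16.508 = 29.621 N.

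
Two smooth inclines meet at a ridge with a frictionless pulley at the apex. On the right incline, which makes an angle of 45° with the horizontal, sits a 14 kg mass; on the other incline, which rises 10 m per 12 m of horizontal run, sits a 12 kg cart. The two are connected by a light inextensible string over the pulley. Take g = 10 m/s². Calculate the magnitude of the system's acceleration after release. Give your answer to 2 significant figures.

Resolve each weight along its own incline: the 14 kg mass has component 14 × 10 × sin 45° = 98.995 N down its slope, and the 12 kg mass has 12 × 10 × sin 39.81° = 76.822 N down its slope.
The 14 kg side's 98.995 N exceeds the other side's 76.822 N, so that mass slides down and the 12 kg mass slides up. Taking that direction as positive, Newton's second law for the whole system gives 98.995 − 76.822 = (14 + 12) a, so a = 22.173 / 26 = 0.8528 m/s².

0.85 m/s²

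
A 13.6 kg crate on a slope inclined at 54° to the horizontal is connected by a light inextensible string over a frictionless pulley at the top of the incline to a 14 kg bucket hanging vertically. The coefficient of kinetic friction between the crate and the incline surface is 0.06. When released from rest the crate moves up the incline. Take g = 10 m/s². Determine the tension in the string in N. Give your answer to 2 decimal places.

For the crate on the incline: the weight component along the slope is m₁g sin 54° = 13.6 × 10 × 0.8090 = 110.024 N and the normal force is N = m₁g cos 54° = 79.939 N.
Kinetic friction opposes the crate's motion up the incline: f = μN = 0.06 × 79.939 = 4.796 N acting down the slope.
Newton's second law for the crate (up-slope positive): T − 110.024 − 4.796 = 13.6 a. For the hanging bucket (downward positive): 14 × 10 − T = 14 a.
Adding the two equations eliminates T: 25.180 = 27.6 a, so a = 0.9123 m/s².
Then from the hanging bucket's equation, T = 14 × (10 − 0.9123) = 127.228 N.

127.23 N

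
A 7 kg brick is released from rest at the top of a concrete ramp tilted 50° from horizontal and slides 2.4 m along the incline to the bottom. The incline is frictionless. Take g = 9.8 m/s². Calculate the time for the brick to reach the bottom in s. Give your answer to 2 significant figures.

The weight component along the incline is mg sin 50° = 52.551 N and the normal force is N = mg cos 50° = 44.095 N.
With no friction, a = g sin 50° = 7.5072 m/s².
Starting from rest, L = ½at², so t = √(2L/a) = √(2 × 2.4 / 7.5072) = 0.7996 s.

0.80 s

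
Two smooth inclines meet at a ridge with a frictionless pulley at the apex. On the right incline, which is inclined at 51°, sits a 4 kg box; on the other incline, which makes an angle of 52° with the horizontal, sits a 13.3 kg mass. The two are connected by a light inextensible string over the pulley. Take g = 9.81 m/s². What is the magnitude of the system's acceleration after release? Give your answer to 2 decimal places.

Resolve each weight along its own incline: the 4 kg mass has component 4 × 9.81 × sin 51° = 30.495 N down its slope, and the 13.3 kg mass has 13.3 × 9.81 × sin 52° = 102.814 N down its slope.
The 13.3 kg side's 102.814 N exceeds the other side's 30.495 N, so that mass slides down and the 4 kg mass slides up. Taking that direction as positive, Newton's second law for the whole system gives 102.814 − 30.495 = (4 + 13.3) a, so a = 72.319 / 17.3 = 4.1803 m/s².

4.18 m/s²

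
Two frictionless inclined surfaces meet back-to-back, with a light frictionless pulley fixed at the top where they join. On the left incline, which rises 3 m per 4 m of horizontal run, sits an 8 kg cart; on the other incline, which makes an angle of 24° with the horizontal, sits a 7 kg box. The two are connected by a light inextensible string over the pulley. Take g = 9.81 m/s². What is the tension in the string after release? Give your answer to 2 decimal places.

Resolve each weight along its own incline: the 8 kg mass has component 8 × 9.81 × sin 36.87° = 47.088 N down its slope, and the 7 kg mass has 7 × 9.81 × sin 24° = 27.931 N down its slope.
The 8 kg side's 47.088 N exceeds the other side's 27.931 N, so that mass slides down and the 7 kg mass slides up. Taking that direction as positive, Newton's second law for the whole system gives 47.088 − 27.931 = (8 + 7) a, so a = 19.157 / 15 = 1.2771 m/s².
For the 7 kg mass (up-slope positive): T − 27.931 = 7 × 1.2771, so T = 36.871 N.

36.87 N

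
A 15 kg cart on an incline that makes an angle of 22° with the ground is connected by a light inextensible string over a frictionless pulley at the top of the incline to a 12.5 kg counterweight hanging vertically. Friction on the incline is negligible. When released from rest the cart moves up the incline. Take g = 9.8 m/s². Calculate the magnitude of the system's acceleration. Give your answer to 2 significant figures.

For the cart on the incline: the weight component along the slope is m₁g sin 22° = 15 × 9.8 × 0.3746 = 55.066 N and the normal force is N = m₁g cos 22° = 136.296 N.
Newton's second law for the cart (up-slope positive): T − 55.066 = 15 a. For the hanging counterweight (downward positive): 12.5 × 9.8 − T = 12.5 a.
Adding the two equations eliminates T: 67.434 = 27.5 a, so a = 2.4521 m/s².

2.5 m/s²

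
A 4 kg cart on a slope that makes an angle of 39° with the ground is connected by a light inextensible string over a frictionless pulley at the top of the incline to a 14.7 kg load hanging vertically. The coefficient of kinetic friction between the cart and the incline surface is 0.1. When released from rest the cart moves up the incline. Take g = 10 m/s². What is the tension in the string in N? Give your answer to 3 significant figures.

For the cart on the incline: the weight component along the slope is m₁g sin 39° = 4 × 10 × 0.6293 = 25.172 N and the normal force is N = m₁g cos 39° = 31.086 N.
Kinetic friction opposes the cart's motion up the incline: f = μN = 0.1 × 31.086 = 3.109 N acting down the slope.
Newton's second law for the cart (up-slope positive): T − 25.172 − 3.109 = 4 a. For the hanging load (downward positive): 14.7 × 10 − T = 14.7 a.
Adding the two equations eliminates T: 118.719 = 18.7 a, so a = 6.3486 m/s².
Then from the hanging load's equation, T = 14.7 × (10 − 6.3486) = 53.676 N.

53.7 N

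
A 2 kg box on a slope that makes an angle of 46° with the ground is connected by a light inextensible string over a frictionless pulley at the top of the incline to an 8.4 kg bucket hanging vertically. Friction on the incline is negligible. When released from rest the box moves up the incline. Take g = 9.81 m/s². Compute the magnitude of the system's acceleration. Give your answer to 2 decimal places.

For the box on the incline: the weight component along the slope is m₁g sin 46° = 2 × 9.81 × 0.7193 = 14.113 N and the normal force is N = m₁g cos 46° = 13.629 N.
Newton's second law for the box (up-slope positive): T − 14.113 = 2 a. For the hanging bucket (downward positive): 8.4 × 9.81 − T = 8.4 a.
Adding the two equations eliminates T: 68.291 = 10.4 a, so a = 6.5664 m/s².

6.57 m/s²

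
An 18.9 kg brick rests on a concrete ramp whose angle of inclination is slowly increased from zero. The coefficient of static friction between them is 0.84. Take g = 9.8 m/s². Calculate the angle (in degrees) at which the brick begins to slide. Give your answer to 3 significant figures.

At the threshold of sliding, static friction is at its maximum μ_s N and exactly balances the weight component along the incline: mg sin θ = μ_s mg cos θ.
Hence tan θ = μ_s = 0.84, so θ = arctan(0.84) = 40.0303°.

40.0°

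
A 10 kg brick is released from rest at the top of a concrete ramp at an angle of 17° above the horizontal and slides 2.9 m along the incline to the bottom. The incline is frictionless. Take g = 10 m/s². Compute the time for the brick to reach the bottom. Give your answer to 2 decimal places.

The weight component along the incline is mg sin 17° = 29.237 N and the normal force is N = mg cos 17° = 95.630 N.
With no friction, a = g sin 17° = 2.9237 m/s².
Starting from rest, L = ½at², so t = √(2L/a) = √(2 × 2.9 / 2.9237) = 1.4085 s.

1.41 s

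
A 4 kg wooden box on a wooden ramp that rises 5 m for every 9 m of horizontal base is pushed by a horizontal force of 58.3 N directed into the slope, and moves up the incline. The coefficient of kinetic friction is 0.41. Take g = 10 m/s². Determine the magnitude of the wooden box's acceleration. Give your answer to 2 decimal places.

The horizontal push has components F cos 29.05° = 58.3 × 0.8742 = 50.966 N up the incline and F sin 29.05° = 58.3 × 0.4856 = 28.310 N pressing into the surface.
The normal force is therefore N = mg cos 29.05° + F sin 29.05° = 34.968 + 28.310 = 63.278 N, and kinetic friction down the slope is μN = 0.41 × 63.278 = 25.944 N.
Along the incline: F cos 29.05° − mg sin 29.05° − μN = ma, so 50.966 − 19.424 − 25.944 = 4 a, giving a = 1.3995 m/s².

1.40 m/s²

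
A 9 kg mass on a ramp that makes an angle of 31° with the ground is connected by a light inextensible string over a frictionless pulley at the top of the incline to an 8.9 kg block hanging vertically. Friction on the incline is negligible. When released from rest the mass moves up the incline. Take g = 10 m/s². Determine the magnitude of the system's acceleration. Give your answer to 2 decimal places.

2.38 m/s²

For the mass on the incline: the weight component along the slope is m₁g sin 31° = 9 × 10 × 0.5150 = 46.350 N and the normal force is N = m₁g cos 31° = 77.145 N.
Newton's second law for the mass (up-slope positive): T − 46.350 = 9 a. For the hanging block (downward positive): 8.9 × 10 − T = 8.9 a.
Adding the two equations eliminates T: 42.650 = 17.9 a, so a = 2.3827 m/s².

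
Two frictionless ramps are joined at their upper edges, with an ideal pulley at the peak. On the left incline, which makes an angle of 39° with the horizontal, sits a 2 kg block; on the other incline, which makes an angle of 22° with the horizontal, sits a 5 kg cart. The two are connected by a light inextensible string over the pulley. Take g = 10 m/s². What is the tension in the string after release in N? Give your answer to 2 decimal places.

14.34 N

Resolve each weight along its own incline: the 2 kg mass has component 2 × 10 × sin 39° = 12.586 N down its slope, and the 5 kg mass has 5 × 10 × sin 22° = 18.730 N down its slope.
The 5 kg side's 18.730 N exceeds the other side's 12.586 N, so that mass slides down and the 2 kg mass slides up. Taking that direction as positive, Newton's second law for the whole system gives 18.730 − 12.586 = (2 + 5) a, so a = 6.144 / 7 = 0.8777 m/s².
For the 2 kg mass (up-slope positive): T − 12.586 = 2 × 0.8777, so T = 14.341 N.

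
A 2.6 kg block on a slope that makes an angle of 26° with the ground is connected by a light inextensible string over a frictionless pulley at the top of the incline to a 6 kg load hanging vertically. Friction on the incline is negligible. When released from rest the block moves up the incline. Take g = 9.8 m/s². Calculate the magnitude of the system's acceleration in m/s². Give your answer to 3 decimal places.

5.538 m/s²

For the block on the incline: the weight component along the slope is m₁g sin 26° = 2.6 × 9.8 × 0.4384 = 11.170 N and the normal force is N = m₁g cos 26° = 22.901 N.
Newton's second law for the block (up-slope positive): T − 11.170 = 2.6 a. For the hanging load (downward positive): 6 × 9.8 − T = 6 a.
Adding the two equations eliminates T: 47.630 = 8.6 a, so a = 5.5384 m/s².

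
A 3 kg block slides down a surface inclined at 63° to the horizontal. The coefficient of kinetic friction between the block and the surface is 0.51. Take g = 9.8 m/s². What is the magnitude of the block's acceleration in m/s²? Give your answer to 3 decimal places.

6.463 m/s²

Resolving the weight along the incline: the component pulling the block down the slope is mg sin 63° = 3 × 9.8 × 0.8910 = 26.195 N, and the normal force is N = mg cos 63° = 3 × 9.8 × 0.4540 = 13.348 N.
Kinetic friction acts up the slope with magnitude f = μN = 0.51 × 13.348 = 6.807 N.
Net force along the incline is 26.195 − 6.807 = 19.388 N, so a = 19.388 / 3 = 6.4627 m/s².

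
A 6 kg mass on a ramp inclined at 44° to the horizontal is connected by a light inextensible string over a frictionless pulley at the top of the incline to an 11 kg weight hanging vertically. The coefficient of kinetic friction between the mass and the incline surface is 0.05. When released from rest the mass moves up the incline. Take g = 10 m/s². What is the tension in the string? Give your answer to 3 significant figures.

For the mass on the incline: the weight component along the slope is m₁g sin 44° = 6 × 10 × 0.6947 = 41.682 N and the normal force is N = m₁g cos 44° = 43.160 N.
Kinetic friction opposes the mass's motion up the incline: f = μN = 0.05 × 43.160 = 2.158 N acting down the slope.
Newton's second law for the mass (up-slope positive): T − 41.682 − 2.158 = 6 a. For the hanging weight (downward positive): 11 × 10 − T = 11 a.
Adding the two equations eliminates T: 66.160 = 17 a, so a = 3.8918 m/s².
Then from the hanging weight's equation, T = 11 × (10 − 3.8918) = 67.190 N.

67.2 N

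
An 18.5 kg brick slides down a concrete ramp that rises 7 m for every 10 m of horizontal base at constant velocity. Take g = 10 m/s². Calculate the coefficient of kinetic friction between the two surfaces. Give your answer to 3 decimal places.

At constant velocity the net force along the incline is zero: mg sin 34.99° = μ mg cos 34.99°.
So μ = tan 34.99° = 0.5735 / 0.8192 = 0.7001.

0.700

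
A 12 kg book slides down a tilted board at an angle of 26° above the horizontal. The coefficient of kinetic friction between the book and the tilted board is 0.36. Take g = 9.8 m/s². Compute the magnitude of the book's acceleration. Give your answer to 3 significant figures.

Resolving the weight along the incline: the component pulling the book down the slope is mg sin 26° = 12 × 9.8 × 0.4384 = 51.556 N, and the normal force is N = mg cos 26° = 12 × 9.8 × 0.8988 = 105.699 N.
Kinetic friction acts up the slope with magnitude f = μN = 0.36 × 105.699 = 38.052 N.
Net force along the incline is 51.556 − 38.052 = 13.504 N, so a = 13.504 / 12 = 1.1253 m/s².

1.13 m/s²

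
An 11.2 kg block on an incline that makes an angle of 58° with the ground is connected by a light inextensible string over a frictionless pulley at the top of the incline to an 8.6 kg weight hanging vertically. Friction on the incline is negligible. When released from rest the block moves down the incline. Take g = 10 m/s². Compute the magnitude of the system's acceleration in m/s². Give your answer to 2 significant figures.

For the block on the incline: the weight component along the slope is m₁g sin 58° = 11.2 × 10 × 0.8480 = 94.976 N and the normal force is N = m₁g cos 58° = 59.351 N.
Newton's second law for the block (down-slope positive): 94.976 − T = 11.2 a. For the hanging weight (upward positive): T − 8.6 × 10 = 8.6 a.
Adding the two equations eliminates T: 8.976 = 19.8 a, so a = 0.4533 m/s².

0.45 m/s²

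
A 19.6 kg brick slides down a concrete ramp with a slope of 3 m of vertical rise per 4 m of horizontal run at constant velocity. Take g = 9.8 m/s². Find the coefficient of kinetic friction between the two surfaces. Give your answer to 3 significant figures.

At constant velocity the net force along the incline is zero: mg sin 36.87° = μ mg cos 36.87°.
So μ = tan 36.87° = 0.6000 / 0.8000 = 0.7500.

0.750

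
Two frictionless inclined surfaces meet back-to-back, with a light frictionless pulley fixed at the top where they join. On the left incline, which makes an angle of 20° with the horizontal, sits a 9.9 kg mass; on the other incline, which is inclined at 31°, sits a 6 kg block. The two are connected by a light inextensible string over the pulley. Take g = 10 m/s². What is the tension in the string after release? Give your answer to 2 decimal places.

32.02 N

Resolve each weight along its own incline: the 9.9 kg mass has component 9.9 × 10 × sin 20° = 33.860 N down its slope, and the 6 kg mass has 6 × 10 × sin 31° = 30.902 N down its slope.
The 9.9 kg side's 33.860 N exceeds the other side's 30.902 N, so that mass slides down and the 6 kg mass slides up. Taking that direction as positive, Newton's second law for the whole system gives 33.860 − 30.902 = (9.9 + 6) a, so a = 2.958 / 15.9 = 0.1860 m/s².
For the 6 kg mass (up-slope positive): T − 30.902 = 6 × 0.1860, so T = 32.018 N.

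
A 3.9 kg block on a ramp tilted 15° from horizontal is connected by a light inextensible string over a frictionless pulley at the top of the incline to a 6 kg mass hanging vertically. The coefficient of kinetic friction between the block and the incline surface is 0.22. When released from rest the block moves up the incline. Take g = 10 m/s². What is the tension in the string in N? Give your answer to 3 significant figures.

For the block on the incline: the weight component along the slope is m₁g sin 15° = 3.9 × 10 × 0.2588 = 10.093 N and the normal force is N = m₁g cos 15° = 37.671 N.
Kinetic friction opposes the block's motion up the incline: f = μN = 0.22 × 37.671 = 8.288 N acting down the slope.
Newton's second law for the block (up-slope positive): T − 10.093 − 8.288 = 3.9 a. For the hanging mass (downward positive): 6 × 10 − T = 6 a.
Adding the two equations eliminates T: 41.619 = 9.9 a, so a = 4.2039 m/s².
Then from the hanging mass's equation, T = 6 × (10 − 4.2039) = 34.777 N.

34.8 N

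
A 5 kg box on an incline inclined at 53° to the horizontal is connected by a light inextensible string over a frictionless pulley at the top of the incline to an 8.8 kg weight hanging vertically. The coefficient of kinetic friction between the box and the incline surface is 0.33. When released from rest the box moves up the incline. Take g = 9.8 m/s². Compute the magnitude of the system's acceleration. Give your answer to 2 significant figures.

For the box on the incline: the weight component along the slope is m₁g sin 53° = 5 × 9.8 × 0.7986 = 39.131 N and the normal force is N = m₁g cos 53° = 29.489 N.
Kinetic friction opposes the box's motion up the incline: f = μN = 0.33 × 29.489 = 9.731 N acting down the slope.
Newton's second law for the box (up-slope positive): T − 39.131 − 9.731 = 5 a. For the hanging weight (downward positive): 8.8 × 9.8 − T = 8.8 a.
Adding the two equations eliminates T: 37.378 = 13.8 a, so a = 2.7086 m/s².

2.7 m/s²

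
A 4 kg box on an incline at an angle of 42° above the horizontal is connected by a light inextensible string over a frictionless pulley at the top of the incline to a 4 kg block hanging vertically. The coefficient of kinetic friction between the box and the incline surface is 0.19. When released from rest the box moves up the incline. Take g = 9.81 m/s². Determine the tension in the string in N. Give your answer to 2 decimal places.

35.52 N

For the box on the incline: the weight component along the slope is m₁g sin 42° = 4 × 9.81 × 0.6691 = 26.255 N and the normal force is N = m₁g cos 42° = 29.161 N.
Kinetic friction opposes the box's motion up the incline: f = μN = 0.19 × 29.161 = 5.541 N acting down the slope.
Newton's second law for the box (up-slope positive): T − 26.255 − 5.541 = 4 a. For the hanging block (downward positive): 4 × 9.81 − T = 4 a.
Adding the two equations eliminates T: 7.444 = 8 a, so a = 0.9305 m/s².
Then from the hanging block's equation, T = 4 × (9.81 − 0.9305) = 35.518 N.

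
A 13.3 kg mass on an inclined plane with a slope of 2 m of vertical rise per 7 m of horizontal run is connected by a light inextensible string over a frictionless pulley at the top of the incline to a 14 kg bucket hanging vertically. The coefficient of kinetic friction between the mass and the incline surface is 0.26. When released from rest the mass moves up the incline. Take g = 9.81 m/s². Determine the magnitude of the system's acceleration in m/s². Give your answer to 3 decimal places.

For the mass on the incline: the weight component along the slope is m₁g sin 15.95° = 13.3 × 9.81 × 0.2747 = 35.841 N and the normal force is N = m₁g cos 15.95° = 125.453 N.
Kinetic friction opposes the mass's motion up the incline: f = μN = 0.26 × 125.453 = 32.618 N acting down the slope.
Newton's second law for the mass (up-slope positive): T − 35.841 − 32.618 = 13.3 a. For the hanging bucket (downward positive): 14 × 9.81 − T = 14 a.
Adding the two equations eliminates T: 68.881 = 27.3 a, so a = 2.5231 m/s².

2.523 m/s²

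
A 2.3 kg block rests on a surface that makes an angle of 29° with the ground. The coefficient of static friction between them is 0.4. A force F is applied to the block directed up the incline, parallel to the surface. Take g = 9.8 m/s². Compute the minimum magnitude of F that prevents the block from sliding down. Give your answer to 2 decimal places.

3.04 N

The normal force is N = mg cos 29° = 19.714 N. With F at its minimum the block is on the verge of sliding down, so static friction is at its maximum μ_s N = 0.4 × 19.714 = 7.886 N and acts up the slope.
Equilibrium along the incline: F + μ_s N = mg sin 29°, so F = 10.928 − 7.886 = 3.042 N.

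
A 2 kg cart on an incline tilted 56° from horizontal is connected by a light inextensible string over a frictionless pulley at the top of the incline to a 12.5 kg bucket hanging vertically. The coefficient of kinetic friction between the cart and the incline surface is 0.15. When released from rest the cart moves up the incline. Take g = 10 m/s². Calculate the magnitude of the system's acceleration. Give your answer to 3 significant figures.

For the cart on the incline: the weight component along the slope is m₁g sin 56° = 2 × 10 × 0.8290 = 16.580 N and the normal force is N = m₁g cos 56° = 11.184 N.
Kinetic friction opposes the cart's motion up the incline: f = μN = 0.15 × 11.184 = 1.678 N acting down the slope.
Newton's second law for the cart (up-slope positive): T − 16.580 − 1.678 = 2 a. For the hanging bucket (downward positive): 12.5 × 10 − T = 12.5 a.
Adding the two equations eliminates T: 106.742 = 14.5 a, so a = 7.3615 m/s².

7.36 m/s²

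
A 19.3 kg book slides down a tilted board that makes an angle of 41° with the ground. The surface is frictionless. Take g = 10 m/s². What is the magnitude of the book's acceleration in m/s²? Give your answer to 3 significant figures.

6.56 m/s²

Resolving the weight along the incline: the component pulling the book down the slope is mg sin 41° = 19.3 × 10 × 0.6561 = 126.627 N, and the normal force is N = mg cos 41° = 19.3 × 10 × 0.7547 = 145.657 N.
With no friction the net force along the incline is 126.627 N, so a = g sin 41° = 126.627 / 19.3 = 6.5610 m/s².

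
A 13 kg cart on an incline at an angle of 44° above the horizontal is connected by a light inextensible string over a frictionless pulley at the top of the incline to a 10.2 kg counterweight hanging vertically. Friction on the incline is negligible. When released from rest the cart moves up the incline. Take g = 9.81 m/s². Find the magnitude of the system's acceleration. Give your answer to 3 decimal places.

For the cart on the incline: the weight component along the slope is m₁g sin 44° = 13 × 9.81 × 0.6947 = 88.595 N and the normal force is N = m₁g cos 44° = 91.737 N.
Newton's second law for the cart (up-slope positive): T − 88.595 = 13 a. For the hanging counterweight (downward positive): 10.2 × 9.81 − T = 10.2 a.
Adding the two equations eliminates T: 11.467 = 23.2 a, so a = 0.4943 m/s².

0.494 m/s²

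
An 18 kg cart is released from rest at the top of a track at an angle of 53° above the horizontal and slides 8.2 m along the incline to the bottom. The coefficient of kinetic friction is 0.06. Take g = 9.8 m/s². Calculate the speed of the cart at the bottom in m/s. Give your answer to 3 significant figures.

11.1 m/s

The weight component along the incline is mg sin 53° = 140.879 N and the normal force is N = mg cos 53° = 106.160 N.
Friction up the slope is f = μN = 0.06 × 106.160 = 6.370 N, so the net downslope force is 140.879 − 6.370 = 134.509 N and a = 134.509 / 18 = 7.4727 m/s².
Starting from rest over a distance of 8.2 m, v² = 2aL = 2 × 7.4727 × 8.2 = 122.5523, so v = 11.0703 m/s.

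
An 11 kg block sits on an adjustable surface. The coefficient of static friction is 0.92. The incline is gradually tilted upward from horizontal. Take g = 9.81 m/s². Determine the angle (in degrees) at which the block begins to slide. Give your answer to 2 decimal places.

At the threshold of sliding, static friction is at its maximum μ_s N and exactly balances the weight component along the incline: mg sin θ = μ_s mg cos θ.
Hence tan θ = μ_s = 0.92, so θ = arctan(0.92) = 42.6141°.

42.61°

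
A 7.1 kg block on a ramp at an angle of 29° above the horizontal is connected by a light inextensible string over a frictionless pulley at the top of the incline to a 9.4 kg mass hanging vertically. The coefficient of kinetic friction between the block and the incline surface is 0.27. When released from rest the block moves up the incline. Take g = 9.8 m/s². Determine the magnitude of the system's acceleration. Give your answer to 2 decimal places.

2.54 m/s²

For the block on the incline: the weight component along the slope is m₁g sin 29° = 7.1 × 9.8 × 0.4848 = 33.732 N and the normal force is N = m₁g cos 29° = 60.856 N.
Kinetic friction opposes the block's motion up the incline: f = μN = 0.27 × 60.856 = 16.431 N acting down the slope.
Newton's second law for the block (up-slope positive): T − 33.732 − 16.431 = 7.1 a. For the hanging mass (downward positive): 9.4 × 9.8 − T = 9.4 a.
Adding the two equations eliminates T: 41.957 = 16.5 a, so a = 2.5428 m/s².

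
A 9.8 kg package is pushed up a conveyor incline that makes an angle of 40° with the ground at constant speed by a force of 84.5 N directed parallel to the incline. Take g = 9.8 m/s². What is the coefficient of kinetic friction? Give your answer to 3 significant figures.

At constant speed ΣF = 0 along the incline. The applied 84.5 N acts up the slope; the weight component mg sin 40° = 61.733 N and kinetic friction μN both act down the slope.
So 84.5 = 61.733 + μ × 73.571, giving μ = (84.5 − 61.733) / 73.571 = 0.3095.

0.309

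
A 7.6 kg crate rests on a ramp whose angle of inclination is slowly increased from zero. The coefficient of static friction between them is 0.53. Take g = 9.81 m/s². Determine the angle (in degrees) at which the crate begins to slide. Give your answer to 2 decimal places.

27.92°

At the threshold of sliding, static friction is at its maximum μ_s N and exactly balances the weight component along the incline: mg sin θ = μ_s mg cos θ.
Hence tan θ = μ_s = 0.53, so θ = arctan(0.53) = 27.9236°.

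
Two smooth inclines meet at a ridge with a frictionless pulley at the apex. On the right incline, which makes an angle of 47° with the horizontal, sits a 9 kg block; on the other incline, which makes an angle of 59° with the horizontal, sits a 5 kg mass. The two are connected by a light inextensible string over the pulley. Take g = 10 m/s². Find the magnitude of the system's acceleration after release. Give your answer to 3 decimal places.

Resolve each weight along its own incline: the 9 kg mass has component 9 × 10 × sin 47° = 65.822 N down its slope, and the 5 kg mass has 5 × 10 × sin 59° = 42.858 N down its slope.
The 9 kg side's 65.822 N exceeds the other side's 42.858 N, so that mass slides down and the 5 kg mass slides up. Taking that direction as positive, Newton's second law for the whole system gives 65.822 − 42.858 = (9 + 5) a, so a = 22.964 / 14 = 1.6403 m/s².

1.640 m/s²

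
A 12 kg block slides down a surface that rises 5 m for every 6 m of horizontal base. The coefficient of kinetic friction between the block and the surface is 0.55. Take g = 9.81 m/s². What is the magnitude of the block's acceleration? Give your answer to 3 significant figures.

2.14 m/s²

Resolving the weight along the incline: the component pulling the block down the slope is mg sin 39.81° = 12 × 9.81 × 0.6402 = 75.364 N, and the normal force is N = mg cos 39.81° = 12 × 9.81 × 0.7682 = 90.433 N.
Kinetic friction acts up the slope with magnitude f = μN = 0.55 × 90.433 = 49.738 N.
Net force along the incline is 75.364 − 49.738 = 25.626 N, so a = 25.626 / 12 = 2.1355 m/s².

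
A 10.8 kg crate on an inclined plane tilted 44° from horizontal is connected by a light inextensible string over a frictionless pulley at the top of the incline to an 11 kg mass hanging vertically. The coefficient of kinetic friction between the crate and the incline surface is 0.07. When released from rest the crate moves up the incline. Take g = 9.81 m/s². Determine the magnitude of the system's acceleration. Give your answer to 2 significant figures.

For the crate on the incline: the weight component along the slope is m₁g sin 44° = 10.8 × 9.81 × 0.6947 = 73.602 N and the normal force is N = m₁g cos 44° = 76.213 N.
Kinetic friction opposes the crate's motion up the incline: f = μN = 0.07 × 76.213 = 5.335 N acting down the slope.
Newton's second law for the crate (up-slope positive): T − 73.602 − 5.335 = 10.8 a. For the hanging mass (downward positive): 11 × 9.81 − T = 11 a.
Adding the two equations eliminates T: 28.973 = 21.8 a, so a = 1.3290 m/s².

1.3 m/s²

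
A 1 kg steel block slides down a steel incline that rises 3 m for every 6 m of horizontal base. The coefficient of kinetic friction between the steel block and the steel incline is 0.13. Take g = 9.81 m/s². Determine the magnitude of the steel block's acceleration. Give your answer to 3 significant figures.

Resolving the weight along the incline: the component pulling the steel block down the slope is mg sin 26.57° = 1 × 9.81 × 0.4472 = 4.387 N, and the normal force is N = mg cos 26.57° = 1 × 9.81 × 0.8944 = 8.774 N.
Kinetic friction acts up the slope with magnitude f = μN = 0.13 × 8.774 = 1.141 N.
Net force along the incline is 4.387 − 1.141 = 3.246 N, so a = 3.246 / 1 = 3.2460 m/s².

3.25 m/s²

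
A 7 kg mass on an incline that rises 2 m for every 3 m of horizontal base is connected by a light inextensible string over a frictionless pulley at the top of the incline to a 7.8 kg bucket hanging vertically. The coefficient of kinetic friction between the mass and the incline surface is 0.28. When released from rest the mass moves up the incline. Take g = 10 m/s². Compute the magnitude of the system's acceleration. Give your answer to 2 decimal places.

1.54 m/s²

For the mass on the incline: the weight component along the slope is m₁g sin 33.69° = 7 × 10 × 0.5547 = 38.829 N and the normal force is N = m₁g cos 33.69° = 58.244 N.
Kinetic friction opposes the mass's motion up the incline: f = μN = 0.28 × 58.244 = 16.308 N acting down the slope.
Newton's second law for the mass (up-slope positive): T − 38.829 − 16.308 = 7 a. For the hanging bucket (downward positive): 7.8 × 10 − T = 7.8 a.
Adding the two equations eliminates T: 22.863 = 14.8 a, so a = 1.5448 m/s².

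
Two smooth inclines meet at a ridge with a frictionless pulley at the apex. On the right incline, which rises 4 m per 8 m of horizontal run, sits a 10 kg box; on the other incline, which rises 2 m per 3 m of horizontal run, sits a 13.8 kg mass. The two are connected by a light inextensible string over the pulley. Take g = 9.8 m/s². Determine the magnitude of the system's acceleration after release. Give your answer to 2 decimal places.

1.31 m/s²

Resolve each weight along its own incline: the 10 kg mass has component 10 × 9.8 × sin 26.57° = 43.827 N down its slope, and the 13.8 kg mass has 13.8 × 9.8 × sin 33.69° = 75.018 N down its slope.
The 13.8 kg side's 75.018 N exceeds the other side's 43.827 N, so that mass slides down and the 10 kg mass slides up. Taking that direction as positive, Newton's second law for the whole system gives 75.018 − 43.827 = (10 + 13.8) a, so a = 31.191 / 23.8 = 1.3105 m/s².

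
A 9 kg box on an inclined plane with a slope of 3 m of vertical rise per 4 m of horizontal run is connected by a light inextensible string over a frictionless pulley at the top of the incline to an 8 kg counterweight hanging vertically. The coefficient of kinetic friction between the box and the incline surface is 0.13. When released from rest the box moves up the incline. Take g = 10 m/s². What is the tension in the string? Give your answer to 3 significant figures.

72.2 N

For the box on the incline: the weight component along the slope is m₁g sin 36.87° = 9 × 10 × 0.6000 = 54.000 N and the normal force is N = m₁g cos 36.87° = 72.000 N.
Kinetic friction opposes the box's motion up the incline: f = μN = 0.13 × 72.000 = 9.360 N acting down the slope.
Newton's second law for the box (up-slope positive): T − 54.000 − 9.360 = 9 a. For the hanging counterweight (downward positive): 8 × 10 − T = 8 a.
Adding the two equations eliminates T: 16.640 = 17 a, so a = 0.9788 m/s².
Then from the hanging counterweight's equation, T = 8 × (10 − 0.9788) = 72.170 N.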